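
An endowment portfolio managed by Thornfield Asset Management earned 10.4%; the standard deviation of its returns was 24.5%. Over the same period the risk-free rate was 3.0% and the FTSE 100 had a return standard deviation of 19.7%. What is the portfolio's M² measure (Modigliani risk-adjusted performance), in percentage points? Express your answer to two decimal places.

Sharpe = (Rp − Rf) / σp = (10.4% − 3.0%) / 24.5% = 0.3020
M² = Rf + Sharpe × σm = 3.0% + 0.3020 × 19.7% = 8.9494%

8.95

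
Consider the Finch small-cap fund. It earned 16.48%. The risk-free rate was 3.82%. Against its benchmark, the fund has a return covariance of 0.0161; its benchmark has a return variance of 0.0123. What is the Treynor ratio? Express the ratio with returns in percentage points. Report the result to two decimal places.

β = Cov / Var = 0.0161 / 0.0123 = 1.3089
Treynor = (Rp − Rf) / β = (16.48% − 3.82%) / 1.3089 = 12.66 / 1.3089 = 9.6722

9.67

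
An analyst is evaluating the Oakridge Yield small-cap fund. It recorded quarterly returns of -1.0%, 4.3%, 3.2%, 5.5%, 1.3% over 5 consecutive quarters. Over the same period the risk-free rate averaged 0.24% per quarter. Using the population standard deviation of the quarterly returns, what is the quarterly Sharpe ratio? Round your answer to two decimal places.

r̄ = (-1 + 4.3 + 3.2 + 5.5 + 1.3) / 5 = 2.6600%
Σ(r − r̄)² = 26.2920; population σ = √(26.2920/5) = 2.2931%
Sharpe = (r̄ − rf) / σ = (2.6600 − 0.24) / 2.2931 = 2.4200 / 2.2931 = 1.0553

1.06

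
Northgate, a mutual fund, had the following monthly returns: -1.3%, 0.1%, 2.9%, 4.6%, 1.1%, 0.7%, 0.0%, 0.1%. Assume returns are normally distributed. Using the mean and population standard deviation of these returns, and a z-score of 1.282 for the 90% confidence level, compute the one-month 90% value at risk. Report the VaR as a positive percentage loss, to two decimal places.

1.22

r̄ = (-1.3 + 0.1 + 2.9 + 4.6 + 1.1 + 0.7 + 0 + 0.1) / 8 = 1.0250%
Σ(r − r̄)² = (-1.3 − 1.0250)² + (0.1 − 1.0250)² + … = 24.5750
population σ = √(24.5750 / 8) = √3.0719 = 1.7527%
VaR = −(r̄ − z·σ) = −(1.0250 − 1.282 × 1.7527) = −(-1.2220) = 1.2220%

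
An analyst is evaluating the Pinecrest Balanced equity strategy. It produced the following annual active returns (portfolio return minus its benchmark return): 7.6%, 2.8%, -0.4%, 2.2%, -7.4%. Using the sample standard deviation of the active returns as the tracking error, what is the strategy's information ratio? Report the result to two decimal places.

0.17

Mean return r̄ = 4.80 / 5 = 0.9600%
Sample σ = √[Σ(r − r̄)² / 4] = √[120.7520 / 4] = √30.1880 = 5.4944%
IR = r̄ / tracking error = 0.9600 / 5.4944 = 0.1747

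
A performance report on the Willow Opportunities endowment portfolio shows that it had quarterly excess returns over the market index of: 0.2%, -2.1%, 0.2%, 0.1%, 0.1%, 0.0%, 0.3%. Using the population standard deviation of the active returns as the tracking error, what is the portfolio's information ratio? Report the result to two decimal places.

r̄ = (0.2 − 2.1 + 0.2 + 0.1 + 0.1 + 0 + 0.3) / 7 = -1.20 / 7 = -0.1714%
Σ(r − r̄)² = (0.2 − (-0.1714))² + (-2.1 − (-0.1714))² + (0.2 − (-0.1714))² + … = 4.3943
σ = √[4.3943 / 7] = 0.7923%
IR = r̄ / tracking error = -0.1714 / 0.7923 = -0.2163

-0.22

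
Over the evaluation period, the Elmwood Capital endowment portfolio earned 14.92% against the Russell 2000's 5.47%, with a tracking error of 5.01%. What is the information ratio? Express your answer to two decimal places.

1.89

IR = (Rp − Rb) / TE = (14.92% − 5.47%) / 5.01% = 9.45% / 5.01% = 1.8862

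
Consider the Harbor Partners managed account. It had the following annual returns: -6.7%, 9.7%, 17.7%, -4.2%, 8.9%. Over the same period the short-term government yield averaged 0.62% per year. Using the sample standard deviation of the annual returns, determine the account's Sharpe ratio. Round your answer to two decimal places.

0.44

Mean return r̄ = 25.40 / 5 = 5.0800%
Sample std dev = √[420.0880 / 4] = 10.2480%
Sharpe = (r̄ − rf) / σ = (5.0800 − 0.62) / 10.2480 = 4.4600 / 10.2480 = 0.4352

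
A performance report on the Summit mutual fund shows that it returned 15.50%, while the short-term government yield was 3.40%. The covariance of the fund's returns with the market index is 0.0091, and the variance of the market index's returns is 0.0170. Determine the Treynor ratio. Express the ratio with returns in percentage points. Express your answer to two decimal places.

β = Cov / Var = 0.0091 / 0.0170 = 0.5353
Treynor = (Rp − Rf) / β = (15.50% − 3.40%) / 0.5353 = 12.10 / 0.5353 = 22.6041

22.60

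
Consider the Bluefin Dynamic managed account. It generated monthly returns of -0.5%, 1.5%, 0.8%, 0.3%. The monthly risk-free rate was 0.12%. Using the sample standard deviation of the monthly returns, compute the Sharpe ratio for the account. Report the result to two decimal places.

Mean return r̄ = 2.10 / 4 = 0.5250%
Σ(r − r̄)² = (-0.5 − 0.5250)² + (1.5 − 0.5250)² + … = 2.1275
σ = √[2.1275 / 3] = 0.8421%
Sharpe = (r̄ − rf) / σ = (0.5250 − 0.12) / 0.8421 = 0.4050 / 0.8421 = 0.4809

0.48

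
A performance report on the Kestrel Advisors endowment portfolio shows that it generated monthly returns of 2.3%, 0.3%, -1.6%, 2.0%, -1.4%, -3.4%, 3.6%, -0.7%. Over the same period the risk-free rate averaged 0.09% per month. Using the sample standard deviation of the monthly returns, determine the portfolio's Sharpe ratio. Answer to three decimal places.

μ = (2.3 + 0.3 − 1.6 + 2 − 1.4 − 3.4 + 3.6 − 0.7) / 8 = 0.1375%
Σ(r − μ)² = 38.7588; sample σ = √(38.7588/7) = 2.3531%
Sharpe = (μ − rf) / σ = (0.1375 − 0.09) / 2.3531 = 0.0475 / 2.3531 = 0.0202

0.020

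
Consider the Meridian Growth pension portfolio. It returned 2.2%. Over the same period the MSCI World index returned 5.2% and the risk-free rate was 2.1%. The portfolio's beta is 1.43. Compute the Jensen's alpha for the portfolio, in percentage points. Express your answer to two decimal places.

CAPM expected return = Rf + β(Rm − Rf) = 2.1% + 1.43 × (5.2% − 2.1%) = 2.1 + 1.43 × 3.10 = 6.5330%
Jensen's α = Rp − E[R] = 2.2% − 6.5330% = -4.3330

-4.33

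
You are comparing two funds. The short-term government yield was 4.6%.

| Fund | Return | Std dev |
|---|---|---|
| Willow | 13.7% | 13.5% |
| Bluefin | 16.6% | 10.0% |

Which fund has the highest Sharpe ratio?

Willow: Sharpe ratio = (13.7% − 4.6%) / 13.5% = 0.674
Bluefin: Sharpe ratio = (16.6% − 4.6%) / 10.0% = 1.200
Highest: Bluefin (1.200).

Bluefin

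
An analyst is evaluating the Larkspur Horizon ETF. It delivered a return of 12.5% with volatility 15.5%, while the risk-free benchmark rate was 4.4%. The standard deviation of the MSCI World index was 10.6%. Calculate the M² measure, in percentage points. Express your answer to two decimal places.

Sharpe = (Rp − Rf) / σp = (12.5% − 4.4%) / 15.5% = 0.5226
M² = Rf + Sharpe × σm = 4.4% + 0.5226 × 10.6% = 9.9396%

9.94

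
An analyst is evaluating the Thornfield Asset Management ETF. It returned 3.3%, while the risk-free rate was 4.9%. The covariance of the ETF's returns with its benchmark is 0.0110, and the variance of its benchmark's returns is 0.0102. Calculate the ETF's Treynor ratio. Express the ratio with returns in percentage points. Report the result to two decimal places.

β = Cov / Var = 0.0110 / 0.0102 = 1.0784
Treynor = (Rp − Rf) / β = (3.3% − 4.9%) / 1.0784 = -1.60 / 1.0784 = -1.4837

-1.48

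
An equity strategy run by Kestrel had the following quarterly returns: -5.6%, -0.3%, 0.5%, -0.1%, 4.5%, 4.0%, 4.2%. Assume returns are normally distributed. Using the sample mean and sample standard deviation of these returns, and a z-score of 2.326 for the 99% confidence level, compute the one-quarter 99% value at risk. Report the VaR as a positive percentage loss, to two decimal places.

Mean return μ = 7.20 / 7 = 1.0286%
Σ(r − μ)² = 78.1943; sample σ = √(78.1943/6) = 3.6100%
VaR = −(μ − z·σ) = −(1.0286 − 2.326 × 3.6100) = −(-7.3683) = 7.3683%

7.37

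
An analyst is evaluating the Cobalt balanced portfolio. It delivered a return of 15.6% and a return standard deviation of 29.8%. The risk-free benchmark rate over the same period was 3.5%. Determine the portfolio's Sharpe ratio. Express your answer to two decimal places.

0.41

Sharpe = (Rp − Rf) / σp = (15.6% − 3.5%) / 29.8% = 12.10% / 29.8% = 0.4060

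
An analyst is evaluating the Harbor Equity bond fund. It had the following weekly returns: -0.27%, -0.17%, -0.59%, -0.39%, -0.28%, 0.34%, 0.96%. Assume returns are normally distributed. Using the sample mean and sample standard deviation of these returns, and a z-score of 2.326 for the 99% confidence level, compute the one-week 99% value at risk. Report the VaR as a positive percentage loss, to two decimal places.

1.29

Mean return μ = -0.400 / 7 = -0.0571%
Sample std dev = √[1.6947 / 6] = 0.5315%
VaR = −(μ − z·σ) = −(-0.0571 − 2.326 × 0.5315) = −(-1.2934) = 1.2934%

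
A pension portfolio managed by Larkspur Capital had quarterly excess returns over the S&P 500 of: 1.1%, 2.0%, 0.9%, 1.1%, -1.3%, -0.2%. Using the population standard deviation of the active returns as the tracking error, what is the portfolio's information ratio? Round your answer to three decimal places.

0.564

Mean return r̄ = 3.60 / 6 = 0.6000%
Σ(r − r̄)² = 6.8000; population σ = √(6.8000/6) = 1.0646%
IR = r̄ / tracking error = 0.6000 / 1.0646 = 0.5636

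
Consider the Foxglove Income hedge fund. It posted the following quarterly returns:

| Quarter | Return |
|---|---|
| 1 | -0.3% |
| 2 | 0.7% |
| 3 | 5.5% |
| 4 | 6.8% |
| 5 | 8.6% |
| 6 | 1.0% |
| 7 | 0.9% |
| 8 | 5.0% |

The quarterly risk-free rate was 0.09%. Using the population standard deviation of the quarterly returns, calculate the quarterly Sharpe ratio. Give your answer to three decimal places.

1.097

Mean return r̄ = 28.20 / 8 = 3.5250%
Population σ = √[Σ(r − r̄)² / 8] = √[78.4350 / 8] = √9.8044 = 3.1312%
Sharpe = (r̄ − rf) / σ = (3.5250 − 0.09) / 3.1312 = 3.4350 / 3.1312 = 1.0970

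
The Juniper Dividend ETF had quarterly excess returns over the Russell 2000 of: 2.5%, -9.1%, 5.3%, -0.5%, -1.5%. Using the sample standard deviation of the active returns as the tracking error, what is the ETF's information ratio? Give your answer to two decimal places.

r̄ = (2.5 − 9.1 + 5.3 − 0.5 − 1.5) / 5 = -3.30 / 5 = -0.6600%
Σ(r − r̄)² = (2.5 − (-0.6600))² + (-9.1 − (-0.6600))² + (5.3 − (-0.6600))² + … = 117.4720
sample σ = √(117.4720 / 4) = √29.3680 = 5.4192%
IR = r̄ / tracking error = -0.6600 / 5.4192 = -0.1218

-0.12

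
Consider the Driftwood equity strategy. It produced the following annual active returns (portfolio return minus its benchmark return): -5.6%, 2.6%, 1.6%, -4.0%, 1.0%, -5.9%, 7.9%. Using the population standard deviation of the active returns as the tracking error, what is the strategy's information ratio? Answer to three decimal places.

Mean return μ = -2.40 / 7 = -0.3429%
Σ(r − μ)² = (-5.6 − (-0.3429))² + (2.6 − (-0.3429))² + (1.6 − (-0.3429))² + … = 154.0771
population σ = √(154.0771 / 7) = √22.0110 = 4.6916%
IR = μ / tracking error = -0.3429 / 4.6916 = -0.0731

-0.073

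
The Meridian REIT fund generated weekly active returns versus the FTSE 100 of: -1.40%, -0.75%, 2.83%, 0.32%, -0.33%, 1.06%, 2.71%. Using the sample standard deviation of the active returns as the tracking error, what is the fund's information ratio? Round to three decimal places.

0.384

μ = (-1.4 − 0.75 + 2.83 + 0.32 − 0.33 + 1.06 + 2.71) / 7 = 4.440 / 7 = 0.6343%
Sample std dev = √[16.3942 / 6] = 1.6530%
IR = μ / tracking error = 0.6343 / 1.6530 = 0.3837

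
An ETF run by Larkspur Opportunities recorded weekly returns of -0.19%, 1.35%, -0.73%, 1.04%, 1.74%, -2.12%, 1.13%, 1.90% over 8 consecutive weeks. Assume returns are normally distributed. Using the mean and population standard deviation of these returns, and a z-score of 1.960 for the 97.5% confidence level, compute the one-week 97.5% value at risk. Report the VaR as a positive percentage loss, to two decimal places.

2.06

μ = (-0.19 + 1.35 − 0.73 + 1.04 + 1.74 − 2.12 + 1.13 + 1.9) / 8 = 0.5150%
Σ(r − μ)² = (-0.19 − 0.5150)² + (1.35 − 0.5150)² + … = 13.7602
population σ = √(13.7602 / 8) = √1.7200 = 1.3115%
VaR = −(μ − z·σ) = −(0.5150 − 1.960 × 1.3115) = −(-2.0555) = 2.0555%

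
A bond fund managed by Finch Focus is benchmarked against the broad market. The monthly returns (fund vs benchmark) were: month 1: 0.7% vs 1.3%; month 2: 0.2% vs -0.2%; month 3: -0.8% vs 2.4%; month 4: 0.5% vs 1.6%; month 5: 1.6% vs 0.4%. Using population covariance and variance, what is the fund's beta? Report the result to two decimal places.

r̄p = 0.4400%,  r̄m = 1.1000%
Cov = Σ(rp − r̄p)(rm − r̄m) / 5 = -0.4060
Var(rm) = Σ(rm − r̄m)² / 5 = 0.8320
β = Cov / Var = -0.4060 / 0.8320 = -0.4880

-0.49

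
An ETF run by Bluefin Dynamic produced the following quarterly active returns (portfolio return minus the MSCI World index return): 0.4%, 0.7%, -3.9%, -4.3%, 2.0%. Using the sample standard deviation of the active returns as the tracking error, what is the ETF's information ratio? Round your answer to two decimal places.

-0.35

r̄ = (0.4 + 0.7 − 3.9 − 4.3 + 2) / 5 = -1.0200%
Σ(r − r̄)² = (0.4 − (-1.0200))² + (0.7 − (-1.0200))² + … = 33.1480
sample σ = √(33.1480 / 4) = √8.2870 = 2.8787%
IR = r̄ / tracking error = -1.0200 / 2.8787 = -0.3543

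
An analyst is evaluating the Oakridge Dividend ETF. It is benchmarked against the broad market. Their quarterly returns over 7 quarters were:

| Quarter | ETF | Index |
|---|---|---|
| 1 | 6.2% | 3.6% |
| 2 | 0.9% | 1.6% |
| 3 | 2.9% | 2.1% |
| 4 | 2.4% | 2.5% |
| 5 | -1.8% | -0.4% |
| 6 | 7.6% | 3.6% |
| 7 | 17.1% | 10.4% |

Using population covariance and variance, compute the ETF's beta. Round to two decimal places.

1.79

r̄p = 5.0429%,  r̄m = 3.3429%
Cov = Σ(rp − r̄p)(rm − r̄m) / 7 = 17.6810
Var(rm) = Σ(rm − r̄m)² / 7 = 9.8910
β = Cov / Var = 17.6810 / 9.8910 = 1.7876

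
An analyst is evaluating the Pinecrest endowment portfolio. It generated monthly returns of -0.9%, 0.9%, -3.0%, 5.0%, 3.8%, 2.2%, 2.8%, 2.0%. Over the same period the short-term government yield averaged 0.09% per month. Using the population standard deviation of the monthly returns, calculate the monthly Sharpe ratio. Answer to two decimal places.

0.63

Mean return μ = 12.80 / 8 = 1.6000%
Population std dev = √[46.2600 / 8] = 2.4047%
Sharpe = (μ − rf) / σ = (1.6000 − 0.09) / 2.4047 = 1.5100 / 2.4047 = 0.6279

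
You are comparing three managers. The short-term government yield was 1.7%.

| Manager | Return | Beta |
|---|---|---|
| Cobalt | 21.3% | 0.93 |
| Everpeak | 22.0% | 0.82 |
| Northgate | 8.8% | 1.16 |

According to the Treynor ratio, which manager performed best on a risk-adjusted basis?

Everpeak

Cobalt: Treynor = (21.3% − 1.7%) / 0.93 = 21.075
Everpeak: Treynor = (22.0% − 1.7%) / 0.82 = 24.756
Northgate: Treynor = (8.8% − 1.7%) / 1.16 = 6.121
Highest: Everpeak (24.756).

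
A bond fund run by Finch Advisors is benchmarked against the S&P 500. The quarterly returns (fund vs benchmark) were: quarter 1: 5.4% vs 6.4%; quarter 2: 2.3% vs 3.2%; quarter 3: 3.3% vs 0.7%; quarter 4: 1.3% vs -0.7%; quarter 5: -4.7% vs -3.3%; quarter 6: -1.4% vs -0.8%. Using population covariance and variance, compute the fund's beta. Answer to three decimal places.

0.925

r̄p = 1.0333%,  r̄m = 0.9167%
Cov = Σ(rp − r̄p)(rm − r̄m) / 6 = 9.0444
Var(rm) = Σ(rm − r̄m)² / 6 = 9.7781
β = Cov / Var = 9.0444 / 9.7781 = 0.9250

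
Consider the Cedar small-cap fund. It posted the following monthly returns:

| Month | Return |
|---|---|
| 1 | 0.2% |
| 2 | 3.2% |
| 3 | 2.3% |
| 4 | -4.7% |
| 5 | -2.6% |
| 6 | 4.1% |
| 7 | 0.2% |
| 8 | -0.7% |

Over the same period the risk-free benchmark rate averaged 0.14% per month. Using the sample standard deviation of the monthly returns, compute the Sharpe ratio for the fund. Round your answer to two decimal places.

μ = (0.2 + 3.2 + 2.3 − 4.7 − 2.6 + 4.1 + 0.2 − 0.7) / 8 = 2.00 / 8 = 0.2500%
Sample σ = √[Σ(r − μ)² / 7] = √[61.2600 / 7] = √8.7514 = 2.9583%
Sharpe = (μ − rf) / σ = (0.2500 − 0.14) / 2.9583 = 0.1100 / 2.9583 = 0.0372

0.04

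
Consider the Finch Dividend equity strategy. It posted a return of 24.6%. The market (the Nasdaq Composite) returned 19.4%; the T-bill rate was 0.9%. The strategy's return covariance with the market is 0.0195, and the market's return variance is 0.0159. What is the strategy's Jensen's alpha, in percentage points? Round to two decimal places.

1.01

β = Cov / Var = 0.0195 / 0.0159 = 1.2264
E[R] = Rf + β(Rm − Rf) = 0.9% + 1.2264 × (19.4% − 0.9%) = 23.5884%
α = Rp − E[R] = 24.6% − 23.5884% = 1.0116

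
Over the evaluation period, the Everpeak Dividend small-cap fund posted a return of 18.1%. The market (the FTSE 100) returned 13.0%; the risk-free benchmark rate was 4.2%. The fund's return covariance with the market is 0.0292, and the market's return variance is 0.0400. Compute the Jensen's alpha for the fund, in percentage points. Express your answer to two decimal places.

β = Cov / Var = 0.0292 / 0.0400 = 0.7300
E[R] = Rf + β(Rm − Rf) = 4.2% + 0.7300 × (13.0% − 4.2%) = 10.6240%
α = Rp − E[R] = 18.1% − 10.6240% = 7.4760

7.48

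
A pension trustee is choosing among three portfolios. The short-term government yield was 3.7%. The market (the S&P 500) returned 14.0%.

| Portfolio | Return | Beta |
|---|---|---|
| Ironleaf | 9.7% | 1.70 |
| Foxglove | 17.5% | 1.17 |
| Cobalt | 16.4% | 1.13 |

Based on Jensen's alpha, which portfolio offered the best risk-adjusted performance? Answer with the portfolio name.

Ironleaf: α = 9.7% − [3.7% + 1.70 × (14.0% − 3.7%)] = -11.510
Foxglove: α = 17.5% − [3.7% + 1.17 × (14.0% − 3.7%)] = 1.749
Cobalt: α = 16.4% − [3.7% + 1.13 × (14.0% − 3.7%)] = 1.061
Highest: Foxglove (1.749).

Foxglove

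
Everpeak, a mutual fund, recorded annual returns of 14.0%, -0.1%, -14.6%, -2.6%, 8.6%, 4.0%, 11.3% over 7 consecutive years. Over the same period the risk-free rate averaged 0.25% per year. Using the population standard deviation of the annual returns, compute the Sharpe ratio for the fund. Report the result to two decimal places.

0.30

r̄ = (14 − 0.1 − 14.6 − 2.6 + 8.6 + 4 + 11.3) / 7 = 20.60 / 7 = 2.9429%
Σ(r − r̄)² = 572.9571; population σ = √(572.9571/7) = 9.0472%
Sharpe = (r̄ − rf) / σ = (2.9429 − 0.25) / 9.0472 = 2.6929 / 9.0472 = 0.2977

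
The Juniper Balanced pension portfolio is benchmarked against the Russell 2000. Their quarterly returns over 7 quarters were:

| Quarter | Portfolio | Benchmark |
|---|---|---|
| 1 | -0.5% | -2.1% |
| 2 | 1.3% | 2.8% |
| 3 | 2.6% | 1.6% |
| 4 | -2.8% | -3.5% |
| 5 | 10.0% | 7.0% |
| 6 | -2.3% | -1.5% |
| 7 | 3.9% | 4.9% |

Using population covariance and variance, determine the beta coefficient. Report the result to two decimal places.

1.05

r̄p = 1.7429%,  r̄m = 1.3143%
Cov = Σ(rp − r̄p)(rm − r̄m) / 7 = 13.5965
Var(rm) = Σ(rm − r̄m)² / 7 = 12.8898
β = Cov / Var = 13.5965 / 12.8898 = 1.0548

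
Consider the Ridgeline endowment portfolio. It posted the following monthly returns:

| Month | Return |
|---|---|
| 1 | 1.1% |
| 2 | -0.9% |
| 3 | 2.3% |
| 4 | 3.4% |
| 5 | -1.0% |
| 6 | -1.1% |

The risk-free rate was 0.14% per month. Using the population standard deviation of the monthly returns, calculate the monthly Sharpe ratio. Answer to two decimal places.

0.28

Mean return r̄ = 3.80 / 6 = 0.6333%
Σ(r − r̄)² = 18.6733; population σ = √(18.6733/6) = 1.7641%
Sharpe = (r̄ − rf) / σ = (0.6333 − 0.14) / 1.7641 = 0.4933 / 1.7641 = 0.2796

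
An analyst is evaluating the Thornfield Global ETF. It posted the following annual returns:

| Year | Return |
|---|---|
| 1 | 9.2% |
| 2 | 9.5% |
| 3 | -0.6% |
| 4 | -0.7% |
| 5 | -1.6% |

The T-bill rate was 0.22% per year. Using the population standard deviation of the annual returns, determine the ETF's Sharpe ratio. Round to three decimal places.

Mean return r̄ = 15.80 / 5 = 3.1600%
Σ(r − r̄)² = (9.2 − 3.1600)² + (9.5 − 3.1600)² + (-0.6 − 3.1600)² + … = 128.3720
σ = √[128.3720 / 5] = 5.0670%
Sharpe = (r̄ − rf) / σ = (3.1600 − 0.22) / 5.0670 = 2.9400 / 5.0670 = 0.5802

0.580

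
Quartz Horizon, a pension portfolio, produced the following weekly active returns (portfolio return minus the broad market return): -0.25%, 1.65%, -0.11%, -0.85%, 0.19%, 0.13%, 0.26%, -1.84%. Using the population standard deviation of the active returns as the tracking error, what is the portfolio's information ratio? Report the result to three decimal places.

r̄ = (-0.25 + 1.65 − 0.11 − 0.85 + 0.19 + 0.13 + 0.26 − 1.84) / 8 = -0.820 / 8 = -0.1025%
Population σ = √[Σ(r − r̄)² / 8] = √[6.9418 / 8] = √0.8677 = 0.9315%
IR = r̄ / tracking error = -0.1025 / 0.9315 = -0.1100

-0.110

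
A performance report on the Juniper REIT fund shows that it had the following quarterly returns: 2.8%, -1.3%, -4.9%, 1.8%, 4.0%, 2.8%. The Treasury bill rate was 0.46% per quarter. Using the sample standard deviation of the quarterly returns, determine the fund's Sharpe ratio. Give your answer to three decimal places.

Mean return r̄ = 5.20 / 6 = 0.8667%
Sample std dev = √[56.1133 / 5] = 3.3500%
Sharpe = (r̄ − rf) / σ = (0.8667 − 0.46) / 3.3500 = 0.4067 / 3.3500 = 0.1214

0.121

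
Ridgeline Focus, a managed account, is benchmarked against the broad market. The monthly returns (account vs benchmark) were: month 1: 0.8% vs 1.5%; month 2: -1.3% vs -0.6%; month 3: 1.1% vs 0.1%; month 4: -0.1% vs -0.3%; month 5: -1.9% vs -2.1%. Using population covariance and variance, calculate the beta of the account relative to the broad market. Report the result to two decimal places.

r̄p = -0.2800%,  r̄m = -0.2800%
Cov = Σ(rp − r̄p)(rm − r̄m) / 5 = 1.1436
Var(rm) = Σ(rm − r̄m)² / 5 = 1.3456
β = Cov / Var = 1.1436 / 1.3456 = 0.8499

0.85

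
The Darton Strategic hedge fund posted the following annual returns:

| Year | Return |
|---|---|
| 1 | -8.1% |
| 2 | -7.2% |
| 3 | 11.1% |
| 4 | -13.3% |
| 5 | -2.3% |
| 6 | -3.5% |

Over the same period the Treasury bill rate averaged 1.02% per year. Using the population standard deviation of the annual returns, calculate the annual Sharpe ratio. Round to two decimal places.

r̄ = (-8.1 − 7.2 + 11.1 − 13.3 − 2.3 − 3.5) / 6 = -23.30 / 6 = -3.8833%
Population std dev = √[344.6083 / 6] = 7.5786%
Sharpe = (r̄ − rf) / σ = (-3.8833 − 1.02) / 7.5786 = -4.9033 / 7.5786 = -0.6470

-0.65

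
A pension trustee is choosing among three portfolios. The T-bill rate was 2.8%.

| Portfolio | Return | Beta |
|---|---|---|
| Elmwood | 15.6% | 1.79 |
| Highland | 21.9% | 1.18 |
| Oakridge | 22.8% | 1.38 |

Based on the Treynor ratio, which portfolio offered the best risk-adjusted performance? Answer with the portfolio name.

Highland

Elmwood: Treynor = (15.6% − 2.8%) / 1.79 = 7.151
Highland: Treynor = (21.9% − 2.8%) / 1.18 = 16.186
Oakridge: Treynor = (22.8% − 2.8%) / 1.38 = 14.493
Highest: Highland (16.186).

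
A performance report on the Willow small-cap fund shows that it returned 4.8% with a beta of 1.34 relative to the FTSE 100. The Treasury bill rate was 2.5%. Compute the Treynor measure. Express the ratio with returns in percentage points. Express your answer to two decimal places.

1.72

Treynor = (Rp − Rf) / β = (4.8% − 2.5%) / 1.34 = 2.30 / 1.34 = 1.7164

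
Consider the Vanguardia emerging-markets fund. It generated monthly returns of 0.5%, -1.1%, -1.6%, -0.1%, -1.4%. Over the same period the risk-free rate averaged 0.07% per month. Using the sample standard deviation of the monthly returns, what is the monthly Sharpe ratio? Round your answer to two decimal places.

-0.90

Mean return μ = -3.70 / 5 = -0.7400%
Σ(r − μ)² = (0.5 − (-0.7400))² + (-1.1 − (-0.7400))² + … = 3.2520
σ = √[3.2520 / 4] = 0.9017%
Sharpe = (μ − rf) / σ = (-0.7400 − 0.07) / 0.9017 = -0.8100 / 0.9017 = -0.8983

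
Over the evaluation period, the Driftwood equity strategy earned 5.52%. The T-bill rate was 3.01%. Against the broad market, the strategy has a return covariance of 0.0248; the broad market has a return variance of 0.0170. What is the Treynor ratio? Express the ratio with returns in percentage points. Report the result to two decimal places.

1.72

β = Cov / Var = 0.0248 / 0.0170 = 1.4588
Treynor = (Rp − Rf) / β = (5.52% − 3.01%) / 1.4588 = 2.51 / 1.4588 = 1.7206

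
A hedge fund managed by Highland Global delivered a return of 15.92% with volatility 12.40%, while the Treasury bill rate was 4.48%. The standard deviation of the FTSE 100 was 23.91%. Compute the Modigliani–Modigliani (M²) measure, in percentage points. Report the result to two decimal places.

26.54

Sharpe = (Rp − Rf) / σp = (15.92% − 4.48%) / 12.40% = 0.9226
M² = Rf + Sharpe × σm = 4.48% + 0.9226 × 23.91% = 26.5394%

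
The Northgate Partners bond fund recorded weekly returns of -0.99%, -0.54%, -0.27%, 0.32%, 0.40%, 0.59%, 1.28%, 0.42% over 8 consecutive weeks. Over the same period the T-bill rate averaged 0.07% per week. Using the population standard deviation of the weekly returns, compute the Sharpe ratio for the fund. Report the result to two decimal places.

0.12

r̄ = (-0.99 − 0.54 − 0.27 + 0.32 + 0.4 + 0.59 + 1.28 + 0.42) / 8 = 1.210 / 8 = 0.1513%
Population σ = √[Σ(r − r̄)² / 8] = √[3.5869 / 8] = √0.4484 = 0.6696%
Sharpe = (r̄ − rf) / σ = (0.1513 − 0.07) / 0.6696 = 0.0813 / 0.6696 = 0.1214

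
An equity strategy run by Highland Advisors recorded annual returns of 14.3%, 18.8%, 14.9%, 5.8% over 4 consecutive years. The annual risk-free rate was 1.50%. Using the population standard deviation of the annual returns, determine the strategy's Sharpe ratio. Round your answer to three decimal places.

2.520

Mean return μ = 53.80 / 4 = 13.4500%
Population std dev = √[89.9700 / 4] = 4.7426%
Sharpe = (μ − rf) / σ = (13.4500 − 1.5) / 4.7426 = 11.9500 / 4.7426 = 2.5197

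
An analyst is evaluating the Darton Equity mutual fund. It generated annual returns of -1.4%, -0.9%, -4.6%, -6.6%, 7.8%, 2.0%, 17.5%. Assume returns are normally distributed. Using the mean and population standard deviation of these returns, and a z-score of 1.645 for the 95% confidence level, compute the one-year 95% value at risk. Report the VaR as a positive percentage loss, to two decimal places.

10.64

r̄ = (-1.4 − 0.9 − 4.6 − 6.6 + 7.8 + 2 + 17.5) / 7 = 1.9714%
Population std dev = √[411.3743 / 7] = 7.6660%
VaR = −(r̄ − z·σ) = −(1.9714 − 1.645 × 7.6660) = −(-10.6392) = 10.6392%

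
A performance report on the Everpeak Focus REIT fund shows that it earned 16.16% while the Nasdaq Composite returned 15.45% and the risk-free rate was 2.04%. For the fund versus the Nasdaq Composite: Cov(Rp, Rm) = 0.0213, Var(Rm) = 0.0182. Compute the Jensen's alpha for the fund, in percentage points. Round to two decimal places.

β = Cov / Var = 0.0213 / 0.0182 = 1.1703
E[R] = Rf + β(Rm − Rf) = 2.04% + 1.1703 × (15.45% − 2.04%) = 17.7337%
α = Rp − E[R] = 16.16% − 17.7337% = -1.5737

-1.57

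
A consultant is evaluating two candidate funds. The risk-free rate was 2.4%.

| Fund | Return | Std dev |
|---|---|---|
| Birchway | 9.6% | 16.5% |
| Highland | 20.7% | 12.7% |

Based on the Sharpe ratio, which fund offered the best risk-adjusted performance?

Highland

Birchway: Sharpe ratio = (9.6% − 2.4%) / 16.5% = 0.436
Highland: Sharpe ratio = (20.7% − 2.4%) / 12.7% = 1.441
Highest: Highland (1.441).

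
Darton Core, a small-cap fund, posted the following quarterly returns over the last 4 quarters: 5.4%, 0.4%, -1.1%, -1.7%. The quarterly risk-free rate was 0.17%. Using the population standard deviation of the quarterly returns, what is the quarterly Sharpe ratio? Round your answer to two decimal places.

μ = (5.4 + 0.4 − 1.1 − 1.7) / 4 = 3.00 / 4 = 0.7500%
Σ(r − μ)² = 31.1700; population σ = √(31.1700/4) = 2.7915%
Sharpe = (μ − rf) / σ = (0.7500 − 0.17) / 2.7915 = 0.5800 / 2.7915 = 0.2078

0.21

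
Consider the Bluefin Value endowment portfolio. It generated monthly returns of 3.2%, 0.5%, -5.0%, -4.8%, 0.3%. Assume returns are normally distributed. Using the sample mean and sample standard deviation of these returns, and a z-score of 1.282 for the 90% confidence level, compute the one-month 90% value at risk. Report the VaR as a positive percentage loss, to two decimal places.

Mean return μ = -5.80 / 5 = -1.1600%
Sample std dev = √[51.8920 / 4] = 3.6018%
VaR = −(μ − z·σ) = −(-1.1600 − 1.282 × 3.6018) = −(-5.7775) = 5.7775%

5.78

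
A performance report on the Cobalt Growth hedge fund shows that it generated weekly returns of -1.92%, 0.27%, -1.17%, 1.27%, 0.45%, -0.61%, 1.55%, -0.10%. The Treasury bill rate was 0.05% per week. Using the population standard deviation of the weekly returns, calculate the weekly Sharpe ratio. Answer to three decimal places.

-0.075

r̄ = (-1.92 + 0.27 − 1.17 + 1.27 + 0.45 − 0.61 + 1.55 − 0.1) / 8 = -0.0325%
Σ(r − r̄)² = 9.7198; population σ = √(9.7198/8) = 1.1023%
Sharpe = (r̄ − rf) / σ = (-0.0325 − 0.05) / 1.1023 = -0.0825 / 1.1023 = -0.0748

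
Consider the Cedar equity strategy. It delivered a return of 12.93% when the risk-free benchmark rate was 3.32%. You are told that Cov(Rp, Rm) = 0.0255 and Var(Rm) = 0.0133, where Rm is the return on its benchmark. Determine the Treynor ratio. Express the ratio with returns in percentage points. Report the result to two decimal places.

5.01

β = Cov / Var = 0.0255 / 0.0133 = 1.9173
Treynor = (Rp − Rf) / β = (12.93% − 3.32%) / 1.9173 = 9.61 / 1.9173 = 5.0123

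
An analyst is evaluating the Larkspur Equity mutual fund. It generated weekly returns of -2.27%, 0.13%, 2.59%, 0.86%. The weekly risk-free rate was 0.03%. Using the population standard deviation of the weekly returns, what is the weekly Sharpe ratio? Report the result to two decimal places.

0.17

r̄ = (-2.27 + 0.13 + 2.59 + 0.86) / 4 = 1.310 / 4 = 0.3275%
Σ(r − r̄)² = (-2.27 − 0.3275)² + (0.13 − 0.3275)² + … = 12.1885
population σ = √(12.1885 / 4) = √3.0471 = 1.7456%
Sharpe = (r̄ − rf) / σ = (0.3275 − 0.03) / 1.7456 = 0.2975 / 1.7456 = 0.1704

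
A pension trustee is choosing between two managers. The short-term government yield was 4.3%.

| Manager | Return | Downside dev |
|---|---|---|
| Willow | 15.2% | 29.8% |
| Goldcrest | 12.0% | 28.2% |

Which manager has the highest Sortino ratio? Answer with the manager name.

Willow

Willow: Sortino ratio = (15.2% − 4.3%) / 29.8% = 0.366
Goldcrest: Sortino ratio = (12.0% − 4.3%) / 28.2% = 0.273
Highest: Willow (0.366).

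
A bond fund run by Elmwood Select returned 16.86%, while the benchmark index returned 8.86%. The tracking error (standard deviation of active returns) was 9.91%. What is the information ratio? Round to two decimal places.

0.81

IR = (Rp − Rb) / TE = (16.86% − 8.86%) / 9.91% = 8.00% / 9.91% = 0.8073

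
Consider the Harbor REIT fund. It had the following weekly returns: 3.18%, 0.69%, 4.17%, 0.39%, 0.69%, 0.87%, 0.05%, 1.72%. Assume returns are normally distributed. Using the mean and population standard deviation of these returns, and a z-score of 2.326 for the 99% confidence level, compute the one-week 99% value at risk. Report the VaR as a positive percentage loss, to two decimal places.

μ = (3.18 + 0.69 + 4.17 + 0.39 + 0.69 + 0.87 + 0.05 + 1.72) / 8 = 1.4700%
Σ(r − μ)² = (3.18 − 1.4700)² + (0.69 − 1.4700)² + (4.17 − 1.4700)² + … = 15.0362
σ = √[15.0362 / 8] = 1.3710%
VaR = −(μ − z·σ) = −(1.4700 − 2.326 × 1.3710) = −(-1.7189) = 1.7189%

1.72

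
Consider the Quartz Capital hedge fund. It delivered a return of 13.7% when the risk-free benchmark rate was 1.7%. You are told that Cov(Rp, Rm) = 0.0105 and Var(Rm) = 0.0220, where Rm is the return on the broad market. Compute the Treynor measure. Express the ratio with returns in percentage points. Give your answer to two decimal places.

25.14

β = Cov / Var = 0.0105 / 0.0220 = 0.4773
Treynor = (Rp − Rf) / β = (13.7% − 1.7%) / 0.4773 = 12.00 / 0.4773 = 25.1414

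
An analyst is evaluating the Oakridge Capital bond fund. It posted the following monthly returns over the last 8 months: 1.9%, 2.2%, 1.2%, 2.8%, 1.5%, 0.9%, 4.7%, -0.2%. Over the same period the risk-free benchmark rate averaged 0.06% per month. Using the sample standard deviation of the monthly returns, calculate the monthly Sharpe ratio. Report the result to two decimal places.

Mean return r̄ = 15.00 / 8 = 1.8750%
Σ(r − r̄)² = 14.7950; sample σ = √(14.7950/7) = 1.4538%
Sharpe = (r̄ − rf) / σ = (1.8750 − 0.06) / 1.4538 = 1.8150 / 1.4538 = 1.2485

1.25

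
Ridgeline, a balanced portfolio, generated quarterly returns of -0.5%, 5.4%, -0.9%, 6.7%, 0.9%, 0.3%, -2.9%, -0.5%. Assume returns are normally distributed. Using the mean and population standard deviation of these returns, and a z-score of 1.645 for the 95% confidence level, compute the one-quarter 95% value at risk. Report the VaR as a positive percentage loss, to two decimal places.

4.00

r̄ = (-0.5 + 5.4 − 0.9 + 6.7 + 0.9 + 0.3 − 2.9 − 0.5) / 8 = 8.50 / 8 = 1.0625%
Σ(r − r̄)² = (-0.5 − 1.0625)² + (5.4 − 1.0625)² + … = 75.6388
population σ = √(75.6388 / 8) = √9.4549 = 3.0749%
VaR = −(r̄ − z·σ) = −(1.0625 − 1.645 × 3.0749) = −(-3.9957) = 3.9957%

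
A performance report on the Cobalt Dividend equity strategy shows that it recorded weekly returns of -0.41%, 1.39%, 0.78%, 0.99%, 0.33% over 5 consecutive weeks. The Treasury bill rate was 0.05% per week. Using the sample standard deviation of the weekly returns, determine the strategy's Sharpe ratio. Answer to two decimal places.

0.82

r̄ = (-0.41 + 1.39 + 0.78 + 0.99 + 0.33) / 5 = 0.6160%
Σ(r − r̄)² = (-0.41 − 0.6160)² + (1.39 − 0.6160)² + (0.78 − 0.6160)² + … = 1.9003
σ = √[1.9003 / 4] = 0.6893%
Sharpe = (r̄ − rf) / σ = (0.6160 − 0.05) / 0.6893 = 0.5660 / 0.6893 = 0.8211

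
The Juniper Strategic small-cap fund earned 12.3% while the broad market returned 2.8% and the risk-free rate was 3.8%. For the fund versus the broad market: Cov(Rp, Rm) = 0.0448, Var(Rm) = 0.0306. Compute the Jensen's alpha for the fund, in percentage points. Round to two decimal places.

9.96

β = Cov / Var = 0.0448 / 0.0306 = 1.4641
E[R] = Rf + β(Rm − Rf) = 3.8% + 1.4641 × (2.8% − 3.8%) = 2.3359%
α = Rp − E[R] = 12.3% − 2.3359% = 9.9641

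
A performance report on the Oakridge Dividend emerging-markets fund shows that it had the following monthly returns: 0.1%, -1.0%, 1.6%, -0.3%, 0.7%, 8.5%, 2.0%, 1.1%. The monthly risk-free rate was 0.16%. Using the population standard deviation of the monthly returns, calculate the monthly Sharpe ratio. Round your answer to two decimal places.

0.52

r̄ = (0.1 − 1 + 1.6 − 0.3 + 0.7 + 8.5 + 2 + 1.1) / 8 = 12.70 / 8 = 1.5875%
Population σ = √[Σ(r − r̄)² / 8] = √[61.4488 / 8] = √7.6811 = 2.7715%
Sharpe = (r̄ − rf) / σ = (1.5875 − 0.16) / 2.7715 = 1.4275 / 2.7715 = 0.5151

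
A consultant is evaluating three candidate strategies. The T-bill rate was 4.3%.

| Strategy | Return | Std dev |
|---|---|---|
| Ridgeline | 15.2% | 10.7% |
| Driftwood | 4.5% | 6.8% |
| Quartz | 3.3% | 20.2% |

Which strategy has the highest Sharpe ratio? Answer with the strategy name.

Ridgeline: Sharpe ratio = (15.2% − 4.3%) / 10.7% = 1.019
Driftwood: Sharpe ratio = (4.5% − 4.3%) / 6.8% = 0.029
Quartz: Sharpe ratio = (3.3% − 4.3%) / 20.2% = -0.050
Highest: Ridgeline (1.019).

Ridgeline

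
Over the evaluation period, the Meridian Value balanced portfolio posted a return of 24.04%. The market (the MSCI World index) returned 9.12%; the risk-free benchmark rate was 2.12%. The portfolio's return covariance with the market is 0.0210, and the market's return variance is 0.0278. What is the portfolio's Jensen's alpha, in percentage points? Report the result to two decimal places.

β = Cov / Var = 0.0210 / 0.0278 = 0.7554
E[R] = Rf + β(Rm − Rf) = 2.12% + 0.7554 × (9.12% − 2.12%) = 7.4078%
α = Rp − E[R] = 24.04% − 7.4078% = 16.6322

16.63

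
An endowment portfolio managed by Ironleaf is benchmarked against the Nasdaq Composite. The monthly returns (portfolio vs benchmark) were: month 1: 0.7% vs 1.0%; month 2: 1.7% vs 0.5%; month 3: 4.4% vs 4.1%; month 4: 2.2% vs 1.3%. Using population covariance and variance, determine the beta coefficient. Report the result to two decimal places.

0.88

r̄p = 2.2500%,  r̄m = 1.7250%
Cov = Σ(rp − r̄p)(rm − r̄m) / 4 = 1.7313
Var(rm) = Σ(rm − r̄m)² / 4 = 1.9619
β = Cov / Var = 1.7313 / 1.9619 = 0.8825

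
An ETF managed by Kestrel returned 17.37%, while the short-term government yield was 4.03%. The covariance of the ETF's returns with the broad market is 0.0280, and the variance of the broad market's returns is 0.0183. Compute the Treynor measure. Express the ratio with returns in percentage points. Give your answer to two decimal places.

8.72

β = Cov / Var = 0.0280 / 0.0183 = 1.5301
Treynor = (Rp − Rf) / β = (17.37% − 4.03%) / 1.5301 = 13.34 / 1.5301 = 8.7184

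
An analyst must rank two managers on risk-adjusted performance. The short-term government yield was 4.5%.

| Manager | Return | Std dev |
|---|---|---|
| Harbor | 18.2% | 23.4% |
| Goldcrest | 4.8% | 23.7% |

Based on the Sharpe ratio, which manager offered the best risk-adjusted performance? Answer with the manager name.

Harbor

Harbor: Sharpe ratio = (18.2% − 4.5%) / 23.4% = 0.585
Goldcrest: Sharpe ratio = (4.8% − 4.5%) / 23.7% = 0.013
Highest: Harbor (0.585).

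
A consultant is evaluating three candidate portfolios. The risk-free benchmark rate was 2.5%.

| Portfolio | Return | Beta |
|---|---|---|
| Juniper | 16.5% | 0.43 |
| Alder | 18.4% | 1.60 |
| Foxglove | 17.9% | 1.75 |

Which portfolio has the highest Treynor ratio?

Juniper

Juniper: Treynor = (16.5% − 2.5%) / 0.43 = 32.558
Alder: Treynor = (18.4% − 2.5%) / 1.60 = 9.938
Foxglove: Treynor = (17.9% − 2.5%) / 1.75 = 8.800
Highest: Juniper (32.558).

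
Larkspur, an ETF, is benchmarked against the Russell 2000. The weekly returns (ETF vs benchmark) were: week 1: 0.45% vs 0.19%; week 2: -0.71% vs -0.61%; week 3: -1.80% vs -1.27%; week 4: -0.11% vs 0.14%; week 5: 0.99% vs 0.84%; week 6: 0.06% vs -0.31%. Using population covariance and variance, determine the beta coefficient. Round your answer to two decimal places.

1.28

r̄p = -0.1867%,  r̄m = -0.1700%
Cov = Σ(rp − r̄p)(rm − r̄m) / 6 = 0.5686
Var(rm) = Σ(rm − r̄m)² / 6 = 0.4448
β = Cov / Var = 0.5686 / 0.4448 = 1.2783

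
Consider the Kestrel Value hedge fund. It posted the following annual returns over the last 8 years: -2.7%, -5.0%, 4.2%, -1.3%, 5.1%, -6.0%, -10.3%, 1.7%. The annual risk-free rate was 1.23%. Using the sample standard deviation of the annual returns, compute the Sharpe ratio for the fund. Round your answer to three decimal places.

-0.569

Mean return r̄ = -14.30 / 8 = -1.7875%
Sample std dev = √[197.0488 / 7] = 5.3056%
Sharpe = (r̄ − rf) / σ = (-1.7875 − 1.23) / 5.3056 = -3.0175 / 5.3056 = -0.5687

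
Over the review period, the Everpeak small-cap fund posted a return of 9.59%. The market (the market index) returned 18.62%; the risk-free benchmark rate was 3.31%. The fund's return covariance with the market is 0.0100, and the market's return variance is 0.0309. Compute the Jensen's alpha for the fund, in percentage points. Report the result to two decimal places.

1.33

β = Cov / Var = 0.0100 / 0.0309 = 0.3236
E[R] = Rf + β(Rm − Rf) = 3.31% + 0.3236 × (18.62% − 3.31%) = 8.2643%
α = Rp − E[R] = 9.59% − 8.2643% = 1.3257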